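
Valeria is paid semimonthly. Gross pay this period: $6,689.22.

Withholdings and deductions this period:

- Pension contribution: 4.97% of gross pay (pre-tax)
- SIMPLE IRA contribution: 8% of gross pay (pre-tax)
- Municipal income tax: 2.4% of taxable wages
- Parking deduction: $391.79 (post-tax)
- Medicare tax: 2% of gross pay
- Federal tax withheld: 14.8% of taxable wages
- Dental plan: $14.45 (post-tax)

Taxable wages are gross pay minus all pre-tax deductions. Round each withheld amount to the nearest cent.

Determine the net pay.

$4,280.29

Pension contribution: $6,689.22 × 0.0497 = $332.45
SIMPLE IRA contribution: $6,689.22 × 0.08 = $535.14
Pre-tax total = $332.45 + $535.14 = $867.59
Taxable wages = $6,689.22 − $867.59 = $5,821.63
Municipal income tax: $5,821.63 × 0.024 = $139.72
Federal tax withheld: $5,821.63 × 0.148 = $861.60
Medicare tax: $6,689.22 × 0.02 = $133.78
Parking deduction: $391.79
Dental plan: $14.45
Total deductions = $332.45 + $535.14 + $139.72 + $861.60 + $133.78 + $391.79 + $14.45 = $2,408.93
Net pay = $6,689.22 − $2,408.93 = $4,280.29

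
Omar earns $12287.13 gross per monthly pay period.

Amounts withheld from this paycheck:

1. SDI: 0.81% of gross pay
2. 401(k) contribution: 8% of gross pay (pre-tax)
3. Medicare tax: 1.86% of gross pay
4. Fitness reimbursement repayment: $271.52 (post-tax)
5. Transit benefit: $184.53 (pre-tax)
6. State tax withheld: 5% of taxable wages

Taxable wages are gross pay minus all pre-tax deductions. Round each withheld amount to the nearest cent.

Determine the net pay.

$9964.06

Transit benefit: $184.53
401(k) contribution: $12287.13 × 0.08 = $982.97
Pre-tax total = $184.53 + $982.97 = $1167.50
Taxable wages = $12287.13 − $1167.50 = $11119.63
State tax withheld: $11119.63 × 0.05 = $555.98
SDI: $12287.13 × 0.0081 = $99.53
Medicare tax: $12287.13 × 0.0186 = $228.54
Fitness reimbursement repayment: $271.52
Total deductions = $184.53 + $982.97 + $555.98 + $99.53 + $228.54 + $271.52 = $2323.07
Net pay = $12287.13 − $2323.07 = $9964.06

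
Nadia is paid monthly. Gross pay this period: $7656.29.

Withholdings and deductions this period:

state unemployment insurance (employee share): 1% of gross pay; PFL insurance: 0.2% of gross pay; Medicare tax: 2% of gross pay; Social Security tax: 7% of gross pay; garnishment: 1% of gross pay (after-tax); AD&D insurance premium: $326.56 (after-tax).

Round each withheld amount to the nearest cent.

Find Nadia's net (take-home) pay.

State unemployment insurance (employee share): $7656.29 × 0.01 = $76.56
Social Security tax: $7656.29 × 0.07 = $535.94
Medicare tax: $7656.29 × 0.02 = $153.13
PFL insurance: $7656.29 × 0.002 = $15.31
AD&D insurance premium: $326.56
Garnishment: $7656.29 × 0.01 = $76.56
Total deductions = $76.56 + $535.94 + $153.13 + $15.31 + $326.56 + $76.56 = $1184.06
Net pay = $7656.29 − $1184.06 = $6472.23

$6472.23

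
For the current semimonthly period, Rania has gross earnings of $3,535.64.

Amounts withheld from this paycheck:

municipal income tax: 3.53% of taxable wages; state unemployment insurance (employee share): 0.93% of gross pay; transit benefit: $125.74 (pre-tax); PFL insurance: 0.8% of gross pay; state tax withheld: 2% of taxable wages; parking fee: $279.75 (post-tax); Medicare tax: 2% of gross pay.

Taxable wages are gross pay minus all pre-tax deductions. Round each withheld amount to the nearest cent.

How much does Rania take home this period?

Transit benefit: $125.74
Taxable wages = $3,535.64 − $125.74 = $3,409.90
State tax withheld: $3,409.90 × 0.02 = $68.20
Municipal income tax: $3,409.90 × 0.0353 = $120.37
Medicare tax: $3,535.64 × 0.02 = $70.71
State unemployment insurance (employee share): $3,535.64 × 0.0093 = $32.88
PFL insurance: $3,535.64 × 0.008 = $28.29
Parking fee: $279.75
Total deductions = $125.74 + $68.20 + $120.37 + $70.71 + $32.88 + $28.29 + $279.75 = $725.94
Net pay = $3,535.64 − $725.94 = $2,809.70

$2,809.70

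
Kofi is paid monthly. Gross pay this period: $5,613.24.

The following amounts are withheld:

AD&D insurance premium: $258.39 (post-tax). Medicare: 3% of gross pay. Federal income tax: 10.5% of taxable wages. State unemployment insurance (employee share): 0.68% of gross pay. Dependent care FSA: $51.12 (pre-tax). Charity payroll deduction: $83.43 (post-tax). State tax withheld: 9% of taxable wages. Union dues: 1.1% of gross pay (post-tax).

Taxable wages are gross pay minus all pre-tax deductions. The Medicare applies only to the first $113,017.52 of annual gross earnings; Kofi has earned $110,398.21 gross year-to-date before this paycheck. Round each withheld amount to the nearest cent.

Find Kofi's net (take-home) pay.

$3,957.19

Dependent care FSA: $51.12
Taxable wages = $5,613.24 − $51.12 = $5,562.12
Federal income tax: $5,562.12 × 0.105 = $584.02
State tax withheld: $5,562.12 × 0.09 = $500.59
Medicare: only $113,017.52 − $110,398.21 = $2,619.31 of this check is subject → $2,619.31 × 0.03 = $78.58
State unemployment insurance (employee share): $5,613.24 × 0.0068 = $38.17
Union dues: $5,613.24 × 0.011 = $61.75
Charity payroll deduction: $83.43
AD&D insurance premium: $258.39
Total deductions = $51.12 + $584.02 + $500.59 + $78.58 + $38.17 + $61.75 + $83.43 + $258.39 = $1,656.05
Net pay = $5,613.24 − $1,656.05 = $3,957.19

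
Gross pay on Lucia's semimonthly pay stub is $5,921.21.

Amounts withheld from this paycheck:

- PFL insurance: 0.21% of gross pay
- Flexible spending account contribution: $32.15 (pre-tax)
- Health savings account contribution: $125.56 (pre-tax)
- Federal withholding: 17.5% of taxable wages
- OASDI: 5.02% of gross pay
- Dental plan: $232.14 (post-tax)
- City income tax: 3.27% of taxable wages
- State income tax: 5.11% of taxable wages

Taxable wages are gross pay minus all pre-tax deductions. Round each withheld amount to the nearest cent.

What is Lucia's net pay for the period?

Flexible spending account contribution: $32.15
Health savings account contribution: $125.56
Pre-tax total = $32.15 + $125.56 = $157.71
Taxable wages = $5,921.21 − $157.71 = $5,763.50
Federal withholding: $5,763.50 × 0.175 = $1,008.61
State income tax: $5,763.50 × 0.0511 = $294.51
City income tax: $5,763.50 × 0.0327 = $188.47
PFL insurance: $5,921.21 × 0.0021 = $12.43
OASDI: $5,921.21 × 0.0502 = $297.24
Dental plan: $232.14
Total deductions = $32.15 + $125.56 + $1,008.61 + $294.51 + $188.47 + $12.43 + $297.24 + $232.14 = $2,191.11
Net pay = $5,921.21 − $2,191.11 = $3,730.10

$3,730.10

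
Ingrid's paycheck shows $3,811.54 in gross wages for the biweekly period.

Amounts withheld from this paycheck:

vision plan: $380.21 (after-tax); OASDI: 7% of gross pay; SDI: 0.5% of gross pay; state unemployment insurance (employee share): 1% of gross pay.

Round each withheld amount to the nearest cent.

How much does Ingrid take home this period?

OASDI: $3,811.54 × 0.07 = $266.81
SDI: $3,811.54 × 0.005 = $19.06
State unemployment insurance (employee share): $3,811.54 × 0.01 = $38.12
Vision plan: $380.21
Total deductions = $266.81 + $19.06 + $38.12 + $380.21 = $704.20
Net pay = $3,811.54 − $704.20 = $3,107.34

$3,107.34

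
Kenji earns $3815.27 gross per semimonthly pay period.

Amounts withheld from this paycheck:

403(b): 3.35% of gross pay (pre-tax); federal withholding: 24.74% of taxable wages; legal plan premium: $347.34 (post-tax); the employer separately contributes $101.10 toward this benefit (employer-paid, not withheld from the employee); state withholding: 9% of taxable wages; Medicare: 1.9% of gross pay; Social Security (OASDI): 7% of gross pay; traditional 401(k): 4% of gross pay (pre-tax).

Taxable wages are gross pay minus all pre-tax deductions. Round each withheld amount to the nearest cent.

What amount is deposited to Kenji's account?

$1655.29

Traditional 401(k): $3815.27 × 0.04 = $152.61
403(b): $3815.27 × 0.0335 = $127.81
Pre-tax total = $152.61 + $127.81 = $280.42
Taxable wages = $3815.27 − $280.42 = $3534.85
Federal withholding: $3534.85 × 0.2474 = $874.52
State withholding: $3534.85 × 0.09 = $318.14
Medicare: $3815.27 × 0.019 = $72.49
Social Security (OASDI): $3815.27 × 0.07 = $267.07
Legal plan premium: $347.34
(Employer's $101.10 toward legal plan premium is not withheld from the employee.)
Total deductions = $152.61 + $127.81 + $874.52 + $318.14 + $72.49 + $267.07 + $347.34 = $2159.98
Net pay = $3815.27 − $2159.98 = $1655.29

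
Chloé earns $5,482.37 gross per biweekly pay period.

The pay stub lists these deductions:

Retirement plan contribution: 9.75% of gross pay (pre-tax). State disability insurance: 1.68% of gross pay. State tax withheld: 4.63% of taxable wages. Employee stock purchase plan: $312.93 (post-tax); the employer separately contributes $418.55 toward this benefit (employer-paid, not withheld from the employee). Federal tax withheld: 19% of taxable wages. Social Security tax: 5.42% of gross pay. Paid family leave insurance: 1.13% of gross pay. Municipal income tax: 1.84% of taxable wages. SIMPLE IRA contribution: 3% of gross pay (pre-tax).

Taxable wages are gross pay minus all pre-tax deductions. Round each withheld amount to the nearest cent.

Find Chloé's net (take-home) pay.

$2,800.93

SIMPLE IRA contribution: $5,482.37 × 0.03 = $164.47
Retirement plan contribution: $5,482.37 × 0.0975 = $534.53
Pre-tax total = $164.47 + $534.53 = $699.00
Taxable wages = $5,482.37 − $699.00 = $4,783.37
Municipal income tax: $4,783.37 × 0.0184 = $88.01
Federal tax withheld: $4,783.37 × 0.19 = $908.84
State tax withheld: $4,783.37 × 0.0463 = $221.47
State disability insurance: $5,482.37 × 0.0168 = $92.10
Paid family leave insurance: $5,482.37 × 0.0113 = $61.95
Social Security tax: $5,482.37 × 0.0542 = $297.14
Employee stock purchase plan: $312.93
(Employer's $418.55 toward employee stock purchase plan is not withheld from the employee.)
Total deductions = $164.47 + $534.53 + $88.01 + $908.84 + $221.47 + $92.10 + $61.95 + $297.14 + $312.93 = $2,681.44
Net pay = $5,482.37 − $2,681.44 = $2,800.93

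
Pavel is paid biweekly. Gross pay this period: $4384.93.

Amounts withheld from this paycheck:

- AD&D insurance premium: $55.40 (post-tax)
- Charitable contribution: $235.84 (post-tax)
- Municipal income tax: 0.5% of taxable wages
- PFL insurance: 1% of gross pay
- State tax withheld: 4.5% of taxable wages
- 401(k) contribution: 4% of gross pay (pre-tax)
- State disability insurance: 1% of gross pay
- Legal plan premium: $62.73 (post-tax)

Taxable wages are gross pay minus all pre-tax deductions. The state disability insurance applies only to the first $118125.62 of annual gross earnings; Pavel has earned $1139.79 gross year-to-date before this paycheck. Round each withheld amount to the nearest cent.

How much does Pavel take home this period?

401(k) contribution: $4384.93 × 0.04 = $175.40
Taxable wages = $4384.93 − $175.40 = $4209.53
State tax withheld: $4209.53 × 0.045 = $189.43
Municipal income tax: $4209.53 × 0.005 = $21.05
State disability insurance: cap not yet reached, full $4384.93 is subject → $4384.93 × 0.01 = $43.85
PFL insurance: $4384.93 × 0.01 = $43.85
Charitable contribution: $235.84
Legal plan premium: $62.73
AD&D insurance premium: $55.40
Total deductions = $175.40 + $189.43 + $21.05 + $43.85 + $43.85 + $235.84 + $62.73 + $55.40 = $827.55
Net pay = $4384.93 − $827.55 = $3557.38

$3557.38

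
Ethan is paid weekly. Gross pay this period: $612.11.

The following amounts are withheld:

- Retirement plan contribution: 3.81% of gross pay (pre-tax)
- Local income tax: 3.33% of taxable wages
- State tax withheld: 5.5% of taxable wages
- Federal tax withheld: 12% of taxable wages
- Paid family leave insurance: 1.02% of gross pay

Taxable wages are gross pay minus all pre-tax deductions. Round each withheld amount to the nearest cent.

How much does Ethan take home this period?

$459.91

Retirement plan contribution: $612.11 × 0.0381 = $23.32
Taxable wages = $612.11 − $23.32 = $588.79
State tax withheld: $588.79 × 0.055 = $32.38
Federal tax withheld: $588.79 × 0.12 = $70.65
Local income tax: $588.79 × 0.0333 = $19.61
Paid family leave insurance: $612.11 × 0.0102 = $6.24
Total deductions = $23.32 + $32.38 + $70.65 + $19.61 + $6.24 = $152.20
Net pay = $612.11 − $152.20 = $459.91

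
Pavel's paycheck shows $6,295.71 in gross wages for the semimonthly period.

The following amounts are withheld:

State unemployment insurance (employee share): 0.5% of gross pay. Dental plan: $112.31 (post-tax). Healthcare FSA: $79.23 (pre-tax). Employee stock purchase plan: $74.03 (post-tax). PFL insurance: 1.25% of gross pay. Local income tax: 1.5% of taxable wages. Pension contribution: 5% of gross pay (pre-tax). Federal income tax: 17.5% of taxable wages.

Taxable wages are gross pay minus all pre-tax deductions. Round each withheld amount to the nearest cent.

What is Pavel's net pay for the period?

Healthcare FSA: $79.23
Pension contribution: $6,295.71 × 0.05 = $314.79
Pre-tax total = $79.23 + $314.79 = $394.02
Taxable wages = $6,295.71 − $394.02 = $5,901.69
Local income tax: $5,901.69 × 0.015 = $88.53
Federal income tax: $5,901.69 × 0.175 = $1,032.80
State unemployment insurance (employee share): $6,295.71 × 0.005 = $31.48
PFL insurance: $6,295.71 × 0.0125 = $78.70
Dental plan: $112.31
Employee stock purchase plan: $74.03
Total deductions = $79.23 + $314.79 + $88.53 + $1,032.80 + $31.48 + $78.70 + $112.31 + $74.03 = $1,811.87
Net pay = $6,295.71 − $1,811.87 = $4,483.84

$4,483.84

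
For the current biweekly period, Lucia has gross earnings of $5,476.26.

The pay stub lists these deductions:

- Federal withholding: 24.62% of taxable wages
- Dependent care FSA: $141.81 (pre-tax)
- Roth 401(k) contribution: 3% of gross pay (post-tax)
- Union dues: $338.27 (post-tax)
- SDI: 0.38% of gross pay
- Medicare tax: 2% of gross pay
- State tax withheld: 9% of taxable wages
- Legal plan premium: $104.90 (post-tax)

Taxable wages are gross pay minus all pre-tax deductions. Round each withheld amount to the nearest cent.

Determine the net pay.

$2,803.21

Dependent care FSA: $141.81
Taxable wages = $5,476.26 − $141.81 = $5,334.45
Federal withholding: $5,334.45 × 0.2462 = $1,313.34
State tax withheld: $5,334.45 × 0.09 = $480.10
SDI: $5,476.26 × 0.0038 = $20.81
Medicare tax: $5,476.26 × 0.02 = $109.53
Roth 401(k) contribution: $5,476.26 × 0.03 = $164.29
Legal plan premium: $104.90
Union dues: $338.27
Total deductions = $141.81 + $1,313.34 + $480.10 + $20.81 + $109.53 + $164.29 + $104.90 + $338.27 = $2,673.05
Net pay = $5,476.26 − $2,673.05 = $2,803.21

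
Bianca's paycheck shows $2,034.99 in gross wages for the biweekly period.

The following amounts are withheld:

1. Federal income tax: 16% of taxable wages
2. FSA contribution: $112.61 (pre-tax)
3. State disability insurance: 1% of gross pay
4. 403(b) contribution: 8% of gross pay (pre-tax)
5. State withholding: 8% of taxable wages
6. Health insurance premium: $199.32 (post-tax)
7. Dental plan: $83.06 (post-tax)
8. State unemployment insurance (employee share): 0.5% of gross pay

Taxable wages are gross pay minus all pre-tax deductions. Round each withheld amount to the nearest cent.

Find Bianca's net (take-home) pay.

403(b) contribution: $2,034.99 × 0.08 = $162.80
FSA contribution: $112.61
Pre-tax total = $162.80 + $112.61 = $275.41
Taxable wages = $2,034.99 − $275.41 = $1,759.58
Federal income tax: $1,759.58 × 0.16 = $281.53
State withholding: $1,759.58 × 0.08 = $140.77
State disability insurance: $2,034.99 × 0.01 = $20.35
State unemployment insurance (employee share): $2,034.99 × 0.005 = $10.17
Health insurance premium: $199.32
Dental plan: $83.06
Total deductions = $162.80 + $112.61 + $281.53 + $140.77 + $20.35 + $10.17 + $199.32 + $83.06 = $1,010.61
Net pay = $2,034.99 − $1,010.61 = $1,024.38

$1,024.38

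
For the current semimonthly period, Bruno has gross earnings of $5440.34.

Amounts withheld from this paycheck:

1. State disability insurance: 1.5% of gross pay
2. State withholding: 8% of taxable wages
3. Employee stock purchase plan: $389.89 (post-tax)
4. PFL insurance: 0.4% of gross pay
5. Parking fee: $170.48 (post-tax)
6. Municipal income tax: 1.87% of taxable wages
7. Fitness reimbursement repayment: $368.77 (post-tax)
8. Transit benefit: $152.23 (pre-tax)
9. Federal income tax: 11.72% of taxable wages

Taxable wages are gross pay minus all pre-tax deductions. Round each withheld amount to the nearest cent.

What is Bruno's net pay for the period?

Transit benefit: $152.23
Taxable wages = $5440.34 − $152.23 = $5288.11
State withholding: $5288.11 × 0.08 = $423.05
Municipal income tax: $5288.11 × 0.0187 = $98.89
Federal income tax: $5288.11 × 0.1172 = $619.77
State disability insurance: $5440.34 × 0.015 = $81.61
PFL insurance: $5440.34 × 0.004 = $21.76
Fitness reimbursement repayment: $368.77
Parking fee: $170.48
Employee stock purchase plan: $389.89
Total deductions = $152.23 + $423.05 + $98.89 + $619.77 + $81.61 + $21.76 + $368.77 + $170.48 + $389.89 = $2326.45
Net pay = $5440.34 − $2326.45 = $3113.89

$3113.89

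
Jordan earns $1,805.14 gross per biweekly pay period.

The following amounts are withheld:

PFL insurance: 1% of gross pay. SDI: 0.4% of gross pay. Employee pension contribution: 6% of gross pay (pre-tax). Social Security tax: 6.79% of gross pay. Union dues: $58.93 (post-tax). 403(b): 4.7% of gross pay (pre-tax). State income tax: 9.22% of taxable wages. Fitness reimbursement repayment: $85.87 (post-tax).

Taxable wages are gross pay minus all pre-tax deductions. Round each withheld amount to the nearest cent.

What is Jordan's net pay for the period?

Employee pension contribution: $1,805.14 × 0.06 = $108.31
403(b): $1,805.14 × 0.047 = $84.84
Pre-tax total = $108.31 + $84.84 = $193.15
Taxable wages = $1,805.14 − $193.15 = $1,611.99
State income tax: $1,611.99 × 0.0922 = $148.63
PFL insurance: $1,805.14 × 0.01 = $18.05
Social Security tax: $1,805.14 × 0.0679 = $122.57
SDI: $1,805.14 × 0.004 = $7.22
Union dues: $58.93
Fitness reimbursement repayment: $85.87
Total deductions = $108.31 + $84.84 + $148.63 + $18.05 + $122.57 + $7.22 + $58.93 + $85.87 = $634.42
Net pay = $1,805.14 − $634.42 = $1,170.72

$1,170.72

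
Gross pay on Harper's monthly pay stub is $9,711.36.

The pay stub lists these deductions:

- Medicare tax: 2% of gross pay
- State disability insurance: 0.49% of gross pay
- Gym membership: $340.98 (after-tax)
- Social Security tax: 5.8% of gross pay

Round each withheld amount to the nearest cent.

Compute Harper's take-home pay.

State disability insurance: $9,711.36 × 0.0049 = $47.59
Medicare tax: $9,711.36 × 0.02 = $194.23
Social Security tax: $9,711.36 × 0.058 = $563.26
Gym membership: $340.98
Total deductions = $47.59 + $194.23 + $563.26 + $340.98 = $1,146.06
Net pay = $9,711.36 − $1,146.06 = $8,565.30

$8,565.30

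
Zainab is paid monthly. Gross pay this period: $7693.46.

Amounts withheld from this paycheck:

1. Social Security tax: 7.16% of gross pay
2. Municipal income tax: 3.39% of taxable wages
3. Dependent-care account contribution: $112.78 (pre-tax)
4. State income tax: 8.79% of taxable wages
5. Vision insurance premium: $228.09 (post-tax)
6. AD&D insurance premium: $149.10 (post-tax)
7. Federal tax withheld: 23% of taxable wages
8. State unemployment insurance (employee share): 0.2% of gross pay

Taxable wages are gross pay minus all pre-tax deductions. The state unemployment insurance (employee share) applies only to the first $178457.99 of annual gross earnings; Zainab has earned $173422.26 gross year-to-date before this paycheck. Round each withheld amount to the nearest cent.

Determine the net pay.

Dependent-care account contribution: $112.78
Taxable wages = $7693.46 − $112.78 = $7580.68
State income tax: $7580.68 × 0.0879 = $666.34
Federal tax withheld: $7580.68 × 0.23 = $1743.56
Municipal income tax: $7580.68 × 0.0339 = $256.99
State unemployment insurance (employee share): only $178457.99 − $173422.26 = $5035.73 of this check is subject → $5035.73 × 0.002 = $10.07
Social Security tax: $7693.46 × 0.0716 = $550.85
Vision insurance premium: $228.09
AD&D insurance premium: $149.10
Total deductions = $112.78 + $666.34 + $1743.56 + $256.99 + $10.07 + $550.85 + $228.09 + $149.10 = $3717.78
Net pay = $7693.46 − $3717.78 = $3975.68

$3975.68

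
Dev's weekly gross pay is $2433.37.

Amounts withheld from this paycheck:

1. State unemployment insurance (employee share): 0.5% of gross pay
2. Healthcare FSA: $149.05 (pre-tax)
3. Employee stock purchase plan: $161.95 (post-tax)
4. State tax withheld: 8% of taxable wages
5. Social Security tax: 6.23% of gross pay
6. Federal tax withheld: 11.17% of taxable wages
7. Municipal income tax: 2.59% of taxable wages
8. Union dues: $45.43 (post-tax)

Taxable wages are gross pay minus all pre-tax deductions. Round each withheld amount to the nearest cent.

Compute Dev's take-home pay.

Healthcare FSA: $149.05
Taxable wages = $2433.37 − $149.05 = $2284.32
Federal tax withheld: $2284.32 × 0.1117 = $255.16
Municipal income tax: $2284.32 × 0.0259 = $59.16
State tax withheld: $2284.32 × 0.08 = $182.75
Social Security tax: $2433.37 × 0.0623 = $151.60
State unemployment insurance (employee share): $2433.37 × 0.005 = $12.17
Union dues: $45.43
Employee stock purchase plan: $161.95
Total deductions = $149.05 + $255.16 + $59.16 + $182.75 + $151.60 + $12.17 + $45.43 + $161.95 = $1017.27
Net pay = $2433.37 − $1017.27 = $1416.10

$1416.10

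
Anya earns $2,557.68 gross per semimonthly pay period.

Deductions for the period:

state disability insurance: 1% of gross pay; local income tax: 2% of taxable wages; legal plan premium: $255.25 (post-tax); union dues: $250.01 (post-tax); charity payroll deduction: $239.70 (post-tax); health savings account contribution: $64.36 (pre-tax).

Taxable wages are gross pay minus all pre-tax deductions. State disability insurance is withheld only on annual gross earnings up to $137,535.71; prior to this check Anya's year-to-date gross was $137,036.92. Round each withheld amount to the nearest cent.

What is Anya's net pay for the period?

$1,693.50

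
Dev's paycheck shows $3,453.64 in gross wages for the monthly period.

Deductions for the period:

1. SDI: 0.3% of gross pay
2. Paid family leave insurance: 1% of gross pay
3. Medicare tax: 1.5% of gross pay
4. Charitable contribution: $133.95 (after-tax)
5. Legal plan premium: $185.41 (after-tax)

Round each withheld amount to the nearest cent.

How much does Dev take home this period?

Medicare tax: $3,453.64 × 0.015 = $51.80
Paid family leave insurance: $3,453.64 × 0.01 = $34.54
SDI: $3,453.64 × 0.003 = $10.36
Legal plan premium: $185.41
Charitable contribution: $133.95
Total deductions = $51.80 + $34.54 + $10.36 + $185.41 + $133.95 = $416.06
Net pay = $3,453.64 − $416.06 = $3,037.58

$3,037.58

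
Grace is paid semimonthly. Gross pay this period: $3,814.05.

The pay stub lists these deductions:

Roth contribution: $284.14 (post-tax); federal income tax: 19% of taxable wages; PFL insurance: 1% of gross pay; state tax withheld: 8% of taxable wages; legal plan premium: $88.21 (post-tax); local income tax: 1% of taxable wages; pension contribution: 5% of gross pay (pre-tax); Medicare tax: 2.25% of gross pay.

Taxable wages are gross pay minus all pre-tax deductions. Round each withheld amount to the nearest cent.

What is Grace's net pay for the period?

$2,112.50

Pension contribution: $3,814.05 × 0.05 = $190.70
Taxable wages = $3,814.05 − $190.70 = $3,623.35
Local income tax: $3,623.35 × 0.01 = $36.23
Federal income tax: $3,623.35 × 0.19 = $688.44
State tax withheld: $3,623.35 × 0.08 = $289.87
PFL insurance: $3,814.05 × 0.01 = $38.14
Medicare tax: $3,814.05 × 0.0225 = $85.82
Legal plan premium: $88.21
Roth contribution: $284.14
Total deductions = $190.70 + $36.23 + $688.44 + $289.87 + $38.14 + $85.82 + $88.21 + $284.14 = $1,701.55
Net pay = $3,814.05 − $1,701.55 = $2,112.50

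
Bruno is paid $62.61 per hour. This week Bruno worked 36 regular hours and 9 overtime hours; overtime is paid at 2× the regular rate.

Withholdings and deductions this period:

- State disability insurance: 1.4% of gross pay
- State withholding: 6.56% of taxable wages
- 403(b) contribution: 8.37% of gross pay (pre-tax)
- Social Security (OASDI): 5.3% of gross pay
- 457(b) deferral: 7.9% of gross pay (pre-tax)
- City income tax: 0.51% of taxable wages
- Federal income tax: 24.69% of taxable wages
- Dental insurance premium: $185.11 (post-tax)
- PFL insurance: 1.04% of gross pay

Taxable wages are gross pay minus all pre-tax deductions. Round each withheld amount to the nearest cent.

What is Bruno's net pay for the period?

Regular pay: 36 × $62.61 = $2253.96
Overtime pay: 9 × $62.61 × 2 = $1126.98
Gross pay = $2253.96 + $1126.98 = $3380.94
403(b) contribution: $3380.94 × 0.0837 = $282.98
457(b) deferral: $3380.94 × 0.079 = $267.09
Pre-tax total = $282.98 + $267.09 = $550.07
Taxable wages = $3380.94 − $550.07 = $2830.87
City income tax: $2830.87 × 0.0051 = $14.44
Federal income tax: $2830.87 × 0.2469 = $698.94
State withholding: $2830.87 × 0.0656 = $185.71
Social Security (OASDI): $3380.94 × 0.053 = $179.19
PFL insurance: $3380.94 × 0.0104 = $35.16
State disability insurance: $3380.94 × 0.014 = $47.33
Dental insurance premium: $185.11
Total deductions = $282.98 + $267.09 + $14.44 + $698.94 + $185.71 + $179.19 + $35.16 + $47.33 + $185.11 = $1895.95
Net pay = $3380.94 − $1895.95 = $1484.99

$1484.99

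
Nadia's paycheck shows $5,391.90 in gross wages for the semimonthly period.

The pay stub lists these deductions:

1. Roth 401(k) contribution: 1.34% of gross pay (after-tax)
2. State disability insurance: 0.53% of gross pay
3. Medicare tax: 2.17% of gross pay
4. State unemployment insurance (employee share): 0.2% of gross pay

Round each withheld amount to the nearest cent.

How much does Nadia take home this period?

State disability insurance: $5,391.90 × 0.0053 = $28.58
Medicare tax: $5,391.90 × 0.0217 = $117.00
State unemployment insurance (employee share): $5,391.90 × 0.002 = $10.78
Roth 401(k) contribution: $5,391.90 × 0.0134 = $72.25
Total deductions = $28.58 + $117.00 + $10.78 + $72.25 = $228.61
Net pay = $5,391.90 − $228.61 = $5,163.29

$5,163.29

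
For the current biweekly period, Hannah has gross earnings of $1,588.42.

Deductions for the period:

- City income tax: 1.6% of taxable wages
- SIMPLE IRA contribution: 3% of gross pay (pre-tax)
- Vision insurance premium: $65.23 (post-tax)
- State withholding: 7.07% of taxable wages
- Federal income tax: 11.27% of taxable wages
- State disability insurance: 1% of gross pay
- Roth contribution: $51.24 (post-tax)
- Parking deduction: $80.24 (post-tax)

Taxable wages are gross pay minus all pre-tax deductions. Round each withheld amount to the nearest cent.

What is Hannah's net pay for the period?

SIMPLE IRA contribution: $1,588.42 × 0.03 = $47.65
Taxable wages = $1,588.42 − $47.65 = $1,540.77
State withholding: $1,540.77 × 0.0707 = $108.93
City income tax: $1,540.77 × 0.016 = $24.65
Federal income tax: $1,540.77 × 0.1127 = $173.64
State disability insurance: $1,588.42 × 0.01 = $15.88
Roth contribution: $51.24
Parking deduction: $80.24
Vision insurance premium: $65.23
Total deductions = $47.65 + $108.93 + $24.65 + $173.64 + $15.88 + $51.24 + $80.24 + $65.23 = $567.46
Net pay = $1,588.42 − $567.46 = $1,020.96

$1,020.96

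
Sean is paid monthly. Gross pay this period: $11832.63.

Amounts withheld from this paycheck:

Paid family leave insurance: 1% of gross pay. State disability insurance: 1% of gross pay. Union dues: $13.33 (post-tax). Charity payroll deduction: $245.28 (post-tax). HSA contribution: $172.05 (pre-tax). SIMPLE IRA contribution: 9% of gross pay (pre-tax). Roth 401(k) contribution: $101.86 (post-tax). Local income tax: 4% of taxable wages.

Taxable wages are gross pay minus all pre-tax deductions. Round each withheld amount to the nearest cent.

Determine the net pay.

$9574.68

SIMPLE IRA contribution: $11832.63 × 0.09 = $1064.94
HSA contribution: $172.05
Pre-tax total = $1064.94 + $172.05 = $1236.99
Taxable wages = $11832.63 − $1236.99 = $10595.64
Local income tax: $10595.64 × 0.04 = $423.83
State disability insurance: $11832.63 × 0.01 = $118.33
Paid family leave insurance: $11832.63 × 0.01 = $118.33
Charity payroll deduction: $245.28
Union dues: $13.33
Roth 401(k) contribution: $101.86
Total deductions = $1064.94 + $172.05 + $423.83 + $118.33 + $118.33 + $245.28 + $13.33 + $101.86 = $2257.95
Net pay = $11832.63 − $2257.95 = $9574.68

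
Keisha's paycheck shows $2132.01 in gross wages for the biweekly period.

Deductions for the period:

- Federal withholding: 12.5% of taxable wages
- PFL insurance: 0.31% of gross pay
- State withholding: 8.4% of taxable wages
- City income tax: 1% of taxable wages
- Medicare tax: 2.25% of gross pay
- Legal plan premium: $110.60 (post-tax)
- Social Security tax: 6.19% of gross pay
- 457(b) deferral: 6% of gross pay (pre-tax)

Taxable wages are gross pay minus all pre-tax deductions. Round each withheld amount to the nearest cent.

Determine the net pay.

457(b) deferral: $2132.01 × 0.06 = $127.92
Taxable wages = $2132.01 − $127.92 = $2004.09
State withholding: $2004.09 × 0.084 = $168.34
Federal withholding: $2004.09 × 0.125 = $250.51
City income tax: $2004.09 × 0.01 = $20.04
PFL insurance: $2132.01 × 0.0031 = $6.61
Social Security tax: $2132.01 × 0.0619 = $131.97
Medicare tax: $2132.01 × 0.0225 = $47.97
Legal plan premium: $110.60
Total deductions = $127.92 + $168.34 + $250.51 + $20.04 + $6.61 + $131.97 + $47.97 + $110.60 = $863.96
Net pay = $2132.01 − $863.96 = $1268.05

$1268.05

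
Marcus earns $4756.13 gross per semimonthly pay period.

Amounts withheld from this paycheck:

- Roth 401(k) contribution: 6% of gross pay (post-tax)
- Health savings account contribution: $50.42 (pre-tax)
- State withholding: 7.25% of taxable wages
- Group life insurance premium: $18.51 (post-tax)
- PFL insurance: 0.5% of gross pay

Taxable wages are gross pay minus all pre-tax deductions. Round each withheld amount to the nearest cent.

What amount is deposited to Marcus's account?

Health savings account contribution: $50.42
Taxable wages = $4756.13 − $50.42 = $4705.71
State withholding: $4705.71 × 0.0725 = $341.16
PFL insurance: $4756.13 × 0.005 = $23.78
Group life insurance premium: $18.51
Roth 401(k) contribution: $4756.13 × 0.06 = $285.37
Total deductions = $50.42 + $341.16 + $23.78 + $18.51 + $285.37 = $719.24
Net pay = $4756.13 − $719.24 = $4036.89

$4036.89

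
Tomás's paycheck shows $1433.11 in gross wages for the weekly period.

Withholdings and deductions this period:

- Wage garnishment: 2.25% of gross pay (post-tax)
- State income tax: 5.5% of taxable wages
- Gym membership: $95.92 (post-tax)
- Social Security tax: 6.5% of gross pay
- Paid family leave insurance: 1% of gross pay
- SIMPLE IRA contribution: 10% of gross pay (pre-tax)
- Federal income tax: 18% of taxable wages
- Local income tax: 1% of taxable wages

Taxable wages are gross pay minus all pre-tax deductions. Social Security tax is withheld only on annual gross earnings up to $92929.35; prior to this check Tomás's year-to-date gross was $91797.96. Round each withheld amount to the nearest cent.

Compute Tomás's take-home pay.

$757.77

SIMPLE IRA contribution: $1433.11 × 0.1 = $143.31
Taxable wages = $1433.11 − $143.31 = $1289.80
Federal income tax: $1289.80 × 0.18 = $232.16
Local income tax: $1289.80 × 0.01 = $12.90
State income tax: $1289.80 × 0.055 = $70.94
Paid family leave insurance: $1433.11 × 0.01 = $14.33
Social Security tax: only $92929.35 − $91797.96 = $1131.39 of this check is subject → $1131.39 × 0.065 = $73.54
Gym membership: $95.92
Wage garnishment: $1433.11 × 0.0225 = $32.24
Total deductions = $143.31 + $232.16 + $12.90 + $70.94 + $14.33 + $73.54 + $95.92 + $32.24 = $675.34
Net pay = $1433.11 − $675.34 = $757.77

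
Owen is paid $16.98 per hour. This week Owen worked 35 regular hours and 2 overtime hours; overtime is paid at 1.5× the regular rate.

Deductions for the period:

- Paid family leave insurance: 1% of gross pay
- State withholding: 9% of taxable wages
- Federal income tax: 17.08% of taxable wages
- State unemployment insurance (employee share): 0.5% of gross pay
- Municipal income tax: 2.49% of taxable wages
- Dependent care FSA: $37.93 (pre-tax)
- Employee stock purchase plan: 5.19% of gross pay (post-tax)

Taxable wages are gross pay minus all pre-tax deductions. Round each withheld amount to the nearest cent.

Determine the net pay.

Regular pay: 35 × $16.98 = $594.30
Overtime pay: 2 × $16.98 × 1.5 = $50.94
Gross pay = $594.30 + $50.94 = $645.24
Dependent care FSA: $37.93
Taxable wages = $645.24 − $37.93 = $607.31
Federal income tax: $607.31 × 0.1708 = $103.73
State withholding: $607.31 × 0.09 = $54.66
Municipal income tax: $607.31 × 0.0249 = $15.12
Paid family leave insurance: $645.24 × 0.01 = $6.45
State unemployment insurance (employee share): $645.24 × 0.005 = $3.23
Employee stock purchase plan: $645.24 × 0.0519 = $33.49
Total deductions = $37.93 + $103.73 + $54.66 + $15.12 + $6.45 + $3.23 + $33.49 = $254.61
Net pay = $645.24 − $254.61 = $390.63

$390.63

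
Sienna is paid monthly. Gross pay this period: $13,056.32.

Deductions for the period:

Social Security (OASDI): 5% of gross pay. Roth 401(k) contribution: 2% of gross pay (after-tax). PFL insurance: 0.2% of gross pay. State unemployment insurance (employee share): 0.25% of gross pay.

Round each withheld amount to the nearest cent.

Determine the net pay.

PFL insurance: $13,056.32 × 0.002 = $26.11
State unemployment insurance (employee share): $13,056.32 × 0.0025 = $32.64
Social Security (OASDI): $13,056.32 × 0.05 = $652.82
Roth 401(k) contribution: $13,056.32 × 0.02 = $261.13
Total deductions = $26.11 + $32.64 + $652.82 + $261.13 = $972.70
Net pay = $13,056.32 − $972.70 = $12,083.62

$12,083.62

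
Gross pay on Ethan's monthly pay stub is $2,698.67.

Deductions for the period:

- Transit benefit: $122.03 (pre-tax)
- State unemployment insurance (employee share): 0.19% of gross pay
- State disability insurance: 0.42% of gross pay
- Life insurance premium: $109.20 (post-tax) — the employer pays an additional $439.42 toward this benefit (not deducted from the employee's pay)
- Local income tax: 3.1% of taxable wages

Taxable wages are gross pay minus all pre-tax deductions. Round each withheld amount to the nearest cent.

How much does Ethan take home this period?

$2,371.10

Transit benefit: $122.03
Taxable wages = $2,698.67 − $122.03 = $2,576.64
Local income tax: $2,576.64 × 0.031 = $79.88
State disability insurance: $2,698.67 × 0.0042 = $11.33
State unemployment insurance (employee share): $2,698.67 × 0.0019 = $5.13
Life insurance premium: $109.20
(Employer's $439.42 toward life insurance premium is not withheld from the employee.)
Total deductions = $122.03 + $79.88 + $11.33 + $5.13 + $109.20 = $327.57
Net pay = $2,698.67 − $327.57 = $2,371.10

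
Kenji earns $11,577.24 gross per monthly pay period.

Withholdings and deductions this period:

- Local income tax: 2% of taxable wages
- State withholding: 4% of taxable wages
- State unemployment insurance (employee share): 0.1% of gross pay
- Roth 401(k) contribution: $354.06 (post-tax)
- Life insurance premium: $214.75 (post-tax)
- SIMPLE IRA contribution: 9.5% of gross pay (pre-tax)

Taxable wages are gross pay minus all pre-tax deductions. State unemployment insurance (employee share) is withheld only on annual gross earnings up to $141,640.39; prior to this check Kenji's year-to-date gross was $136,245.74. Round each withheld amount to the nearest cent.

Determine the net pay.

$9,274.55

SIMPLE IRA contribution: $11,577.24 × 0.095 = $1,099.84
Taxable wages = $11,577.24 − $1,099.84 = $10,477.40
State withholding: $10,477.40 × 0.04 = $419.10
Local income tax: $10,477.40 × 0.02 = $209.55
State unemployment insurance (employee share): only $141,640.39 − $136,245.74 = $5,394.65 of this check is subject → $5,394.65 × 0.001 = $5.39
Roth 401(k) contribution: $354.06
Life insurance premium: $214.75
Total deductions = $1,099.84 + $419.10 + $209.55 + $5.39 + $354.06 + $214.75 = $2,302.69
Net pay = $11,577.24 − $2,302.69 = $9,274.55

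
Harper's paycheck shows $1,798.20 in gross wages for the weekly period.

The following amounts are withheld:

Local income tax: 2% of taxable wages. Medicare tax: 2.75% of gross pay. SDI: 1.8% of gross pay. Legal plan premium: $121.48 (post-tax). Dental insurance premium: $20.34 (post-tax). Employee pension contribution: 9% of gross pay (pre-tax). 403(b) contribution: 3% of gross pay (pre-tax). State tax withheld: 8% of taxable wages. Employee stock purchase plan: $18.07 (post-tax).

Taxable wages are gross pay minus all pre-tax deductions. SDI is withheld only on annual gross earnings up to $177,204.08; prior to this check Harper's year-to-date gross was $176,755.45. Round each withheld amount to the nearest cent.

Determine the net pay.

$1,206.75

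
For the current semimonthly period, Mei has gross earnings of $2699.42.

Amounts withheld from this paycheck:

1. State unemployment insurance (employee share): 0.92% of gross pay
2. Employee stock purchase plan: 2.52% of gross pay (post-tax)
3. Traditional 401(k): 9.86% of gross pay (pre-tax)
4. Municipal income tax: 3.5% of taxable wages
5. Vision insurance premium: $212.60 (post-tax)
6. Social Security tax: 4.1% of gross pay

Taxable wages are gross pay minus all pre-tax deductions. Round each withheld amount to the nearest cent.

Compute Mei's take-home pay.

$1931.96

Traditional 401(k): $2699.42 × 0.0986 = $266.16
Taxable wages = $2699.42 − $266.16 = $2433.26
Municipal income tax: $2433.26 × 0.035 = $85.16
Social Security tax: $2699.42 × 0.041 = $110.68
State unemployment insurance (employee share): $2699.42 × 0.0092 = $24.83
Employee stock purchase plan: $2699.42 × 0.0252 = $68.03
Vision insurance premium: $212.60
Total deductions = $266.16 + $85.16 + $110.68 + $24.83 + $68.03 + $212.60 = $767.46
Net pay = $2699.42 − $767.46 = $1931.96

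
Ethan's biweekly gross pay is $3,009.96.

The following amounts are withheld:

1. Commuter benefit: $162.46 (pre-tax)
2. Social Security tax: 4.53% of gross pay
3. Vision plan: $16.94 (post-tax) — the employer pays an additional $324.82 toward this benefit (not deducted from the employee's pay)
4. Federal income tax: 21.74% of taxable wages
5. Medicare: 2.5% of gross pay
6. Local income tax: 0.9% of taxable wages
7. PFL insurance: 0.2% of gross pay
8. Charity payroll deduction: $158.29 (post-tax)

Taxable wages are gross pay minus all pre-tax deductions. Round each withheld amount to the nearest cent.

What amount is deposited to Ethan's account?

$1,809.97

Commuter benefit: $162.46
Taxable wages = $3,009.96 − $162.46 = $2,847.50
Local income tax: $2,847.50 × 0.009 = $25.63
Federal income tax: $2,847.50 × 0.2174 = $619.05
Social Security tax: $3,009.96 × 0.0453 = $136.35
PFL insurance: $3,009.96 × 0.002 = $6.02
Medicare: $3,009.96 × 0.025 = $75.25
Vision plan: $16.94
Charity payroll deduction: $158.29
(Employer's $324.82 toward vision plan is not withheld from the employee.)
Total deductions = $162.46 + $25.63 + $619.05 + $136.35 + $6.02 + $75.25 + $16.94 + $158.29 = $1,199.99
Net pay = $3,009.96 − $1,199.99 = $1,809.97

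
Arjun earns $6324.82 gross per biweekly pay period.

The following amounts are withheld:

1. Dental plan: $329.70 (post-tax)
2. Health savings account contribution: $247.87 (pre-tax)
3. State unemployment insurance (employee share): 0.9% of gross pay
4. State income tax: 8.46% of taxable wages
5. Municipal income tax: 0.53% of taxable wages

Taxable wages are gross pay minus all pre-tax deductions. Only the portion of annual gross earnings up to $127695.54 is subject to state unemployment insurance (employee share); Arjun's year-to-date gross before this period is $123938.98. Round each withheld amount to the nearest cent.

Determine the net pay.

$5167.12

Health savings account contribution: $247.87
Taxable wages = $6324.82 − $247.87 = $6076.95
State income tax: $6076.95 × 0.0846 = $514.11
Municipal income tax: $6076.95 × 0.0053 = $32.21
State unemployment insurance (employee share): only $127695.54 − $123938.98 = $3756.56 of this check is subject → $3756.56 × 0.009 = $33.81
Dental plan: $329.70
Total deductions = $247.87 + $514.11 + $32.21 + $33.81 + $329.70 = $1157.70
Net pay = $6324.82 − $1157.70 = $5167.12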